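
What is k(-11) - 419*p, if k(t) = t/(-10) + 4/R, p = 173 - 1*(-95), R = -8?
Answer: -561457/5 ≈ -1.1229e+5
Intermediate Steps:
p = 268 (p = 173 + 95 = 268)
k(t) = -1/2 - t/10 (k(t) = t/(-10) + 4/(-8) = t*(-1/10) + 4*(-1/8) = -t/10 - 1/2 = -1/2 - t/10)
k(-11) - 419*p = (-1/2 - 1/10*(-11)) - 419*268 = (-1/2 + 11/10) - 112292 = 3/5 - 112292 = -561457/5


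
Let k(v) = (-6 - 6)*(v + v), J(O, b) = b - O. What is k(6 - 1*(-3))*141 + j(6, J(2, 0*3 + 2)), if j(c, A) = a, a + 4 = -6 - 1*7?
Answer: -30473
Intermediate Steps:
a = -17 (a = -4 + (-6 - 1*7) = -4 + (-6 - 7) = -4 - 13 = -17)
j(c, A) = -17
k(v) = -24*v
k(6 - 1*(-3))*141 + j(6, J(2, 0*3 + 2)) = -24*(6 - 1*(-3))*141 - 17 = -24*(6 + 3)*141 - 17 = -24*9*141 - 17 = -216*141 - 17 = -30456 - 17 = -30473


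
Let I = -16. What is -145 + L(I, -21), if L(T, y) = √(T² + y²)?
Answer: -145 + √697 ≈ -118.60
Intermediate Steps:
-145 + L(I, -21) = -145 + √((-16)² + (-21)²) = -145 + √(256 + 441) = -145 + √697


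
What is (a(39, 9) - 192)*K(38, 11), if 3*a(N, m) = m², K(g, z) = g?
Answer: -6270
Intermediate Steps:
a(N, m) = m²/3
(a(39, 9) - 192)*K(38, 11) = ((⅓)*9² - 192)*38 = ((⅓)*81 - 192)*38 = (27 - 192)*38 = -165*38 = -6270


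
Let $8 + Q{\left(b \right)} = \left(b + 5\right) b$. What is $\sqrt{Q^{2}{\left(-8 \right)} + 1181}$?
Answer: $\sqrt{1437} \approx 37.908$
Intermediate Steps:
$Q{\left(b \right)} = -8 + b \left(5 + b\right)$ ($Q{\left(b \right)} = -8 + \left(b + 5\right) b = -8 + \left(5 + b\right) b = -8 + b \left(5 + b\right)$)
$\sqrt{Q^{2}{\left(-8 \right)} + 1181} = \sqrt{\left(-8 + \left(-8\right)^{2} + 5 \left(-8\right)\right)^{2} + 1181} = \sqrt{\left(-8 + 64 - 40\right)^{2} + 1181} = \sqrt{16^{2} + 1181} = \sqrt{256 + 1181} = \sqrt{1437}$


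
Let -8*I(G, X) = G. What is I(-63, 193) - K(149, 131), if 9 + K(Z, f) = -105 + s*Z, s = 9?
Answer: -9753/8 ≈ -1219.1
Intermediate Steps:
I(G, X) = -G/8
K(Z, f) = -114 + 9*Z (K(Z, f) = -9 + (-105 + 9*Z) = -114 + 9*Z)
I(-63, 193) - K(149, 131) = -1/8*(-63) - (-114 + 9*149) = 63/8 - (-114 + 1341) = 63/8 - 1*1227 = 63/8 - 1227 = -9753/8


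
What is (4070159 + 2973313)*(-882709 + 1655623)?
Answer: 5443998117408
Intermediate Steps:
(4070159 + 2973313)*(-882709 + 1655623) = 7043472*772914 = 5443998117408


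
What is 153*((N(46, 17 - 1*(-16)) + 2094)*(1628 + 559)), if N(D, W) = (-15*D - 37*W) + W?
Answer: 72275976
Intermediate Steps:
N(D, W) = -36*W - 15*D (N(D, W) = (-37*W - 15*D) + W = -36*W - 15*D)
153*((N(46, 17 - 1*(-16)) + 2094)*(1628 + 559)) = 153*(((-36*(17 - 1*(-16)) - 15*46) + 2094)*(1628 + 559)) = 153*(((-36*(17 + 16) - 690) + 2094)*2187) = 153*(((-36*33 - 690) + 2094)*2187) = 153*(((-1188 - 690) + 2094)*2187) = 153*((-1878 + 2094)*2187) = 153*(216*2187) = 153*472392 = 72275976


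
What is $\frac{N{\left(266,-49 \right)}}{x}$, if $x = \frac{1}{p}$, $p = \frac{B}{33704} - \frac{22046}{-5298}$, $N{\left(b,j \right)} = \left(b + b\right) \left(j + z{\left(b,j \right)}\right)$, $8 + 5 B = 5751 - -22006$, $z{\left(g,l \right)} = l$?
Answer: $- \frac{12584998648537}{55801185} \approx -2.2553 \cdot 10^{5}$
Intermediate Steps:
$B = \frac{27749}{5}$ ($B = - \frac{8}{5} + \frac{5751 - -22006}{5} = - \frac{8}{5} + \frac{5751 + 22006}{5} = - \frac{8}{5} + \frac{1}{5} \cdot 27757 = - \frac{8}{5} + \frac{27757}{5} = \frac{27749}{5} \approx 5549.8$)
$N{\left(b,j \right)} = 4 b j$ ($N{\left(b,j \right)} = \left(b + b\right) \left(j + j\right) = 2 b 2 j = 4 b j$)
$p = \frac{1931103061}{446409480}$ ($p = \frac{27749}{5 \cdot 33704} - \frac{22046}{-5298} = \frac{27749}{5} \cdot \frac{1}{33704} - - \frac{11023}{2649} = \frac{27749}{168520} + \frac{11023}{2649} = \frac{1931103061}{446409480} \approx 4.3259$)
$x = \frac{446409480}{1931103061}$ ($x = \frac{1}{\frac{1931103061}{446409480}} = \frac{446409480}{1931103061} \approx 0.23117$)
$\frac{N{\left(266,-49 \right)}}{x} = \frac{4 \cdot 266 \left(-49\right)}{\frac{446409480}{1931103061}} = \left(-52136\right) \frac{1931103061}{446409480} = - \frac{12584998648537}{55801185}$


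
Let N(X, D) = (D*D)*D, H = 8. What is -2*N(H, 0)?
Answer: 0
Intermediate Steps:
N(X, D) = D³ (N(X, D) = D²*D = D³)
-2*N(H, 0) = -2*0³ = -2*0 = 0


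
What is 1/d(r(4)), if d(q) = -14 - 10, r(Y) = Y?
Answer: -1/24 ≈ -0.041667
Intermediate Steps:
d(q) = -24
1/d(r(4)) = 1/(-24) = -1/24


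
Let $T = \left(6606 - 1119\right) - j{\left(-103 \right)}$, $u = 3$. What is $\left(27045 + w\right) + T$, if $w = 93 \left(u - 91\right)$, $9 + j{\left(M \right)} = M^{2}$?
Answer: $13748$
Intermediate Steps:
$j{\left(M \right)} = -9 + M^{2}$
$w = -8184$ ($w = 93 \left(3 - 91\right) = 93 \left(-88\right) = -8184$)
$T = -5113$ ($T = \left(6606 - 1119\right) - \left(-9 + \left(-103\right)^{2}\right) = 5487 - \left(-9 + 10609\right) = 5487 - 10600 = -5113$)
$\left(27045 + w\right) + T = \left(27045 - 8184\right) - 5113 = 18861 - 5113 = 13748$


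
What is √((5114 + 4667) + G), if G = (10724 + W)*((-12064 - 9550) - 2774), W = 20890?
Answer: I*√770992451 ≈ 27767.0*I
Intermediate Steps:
G = -771002232 (G = (10724 + 20890)*((-12064 - 9550) - 2774) = 31614*(-21614 - 2774) = 31614*(-24388) = -771002232)
√((5114 + 4667) + G) = √((5114 + 4667) - 771002232) = √(9781 - 771002232) = √(-770992451) = I*√770992451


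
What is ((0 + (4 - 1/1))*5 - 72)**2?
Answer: 3249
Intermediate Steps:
((0 + (4 - 1/1))*5 - 72)**2 = ((0 + (4 - 1*1))*5 - 72)**2 = ((0 + (4 - 1))*5 - 72)**2 = ((0 + 3)*5 - 72)**2 = (3*5 - 72)**2 = (15 - 72)**2 = (-57)**2 = 3249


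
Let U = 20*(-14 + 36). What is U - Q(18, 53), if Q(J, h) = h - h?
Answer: 440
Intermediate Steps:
U = 440 (U = 20*22 = 440)
Q(J, h) = 0
U - Q(18, 53) = 440 - 1*0 = 440 + 0 = 440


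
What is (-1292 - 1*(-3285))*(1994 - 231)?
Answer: 3513659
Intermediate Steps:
(-1292 - 1*(-3285))*(1994 - 231) = (-1292 + 3285)*1763 = 1993*1763 = 3513659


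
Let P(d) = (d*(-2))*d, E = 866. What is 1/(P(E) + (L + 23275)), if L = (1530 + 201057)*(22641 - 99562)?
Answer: -1/15584671264 ≈ -6.4166e-11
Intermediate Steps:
P(d) = -2*d² (P(d) = (-2*d)*d = -2*d²)
L = -15583194627 (L = 202587*(-76921) = -15583194627)
1/(P(E) + (L + 23275)) = 1/(-2*866² + (-15583194627 + 23275)) = 1/(-2*749956 - 15583171352) = 1/(-1499912 - 15583171352) = 1/(-15584671264) = -1/15584671264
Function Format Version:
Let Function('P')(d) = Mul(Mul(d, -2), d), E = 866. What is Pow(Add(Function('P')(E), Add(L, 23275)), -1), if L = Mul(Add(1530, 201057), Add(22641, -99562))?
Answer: Rational(-1, 15584671264) ≈ -6.4166e-11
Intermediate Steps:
Function('P')(d) = Mul(-2, Pow(d, 2)) (Function('P')(d) = Mul(Mul(-2, d), d) = Mul(-2, Pow(d, 2)))
L = -15583194627 (L = Mul(202587, -76921) = -15583194627)
Pow(Add(Function('P')(E), Add(L, 23275)), -1) = Pow(Add(Mul(-2, Pow(866, 2)), Add(-15583194627, 23275)), -1) = Pow(Add(Mul(-2, 749956), -15583171352), -1) = Pow(Add(-1499912, -15583171352), -1) = Pow(-15584671264, -1) = Rational(-1, 15584671264)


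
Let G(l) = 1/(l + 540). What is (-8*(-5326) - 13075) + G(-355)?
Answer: 5463606/185 ≈ 29533.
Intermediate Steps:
G(l) = 1/(540 + l)
(-8*(-5326) - 13075) + G(-355) = (-8*(-5326) - 13075) + 1/(540 - 355) = (42608 - 13075) + 1/185 = 29533 + 1/185 = 5463606/185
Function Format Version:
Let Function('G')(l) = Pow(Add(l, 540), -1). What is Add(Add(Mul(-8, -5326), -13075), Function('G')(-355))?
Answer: Rational(5463606, 185) ≈ 29533.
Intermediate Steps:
Function('G')(l) = Pow(Add(540, l), -1)
Add(Add(Mul(-8, -5326), -13075), Function('G')(-355)) = Add(Add(Mul(-8, -5326), -13075), Pow(Add(540, -355), -1)) = Add(Add(42608, -13075), Pow(185, -1)) = Add(29533, Rational(1, 185)) = Rational(5463606, 185)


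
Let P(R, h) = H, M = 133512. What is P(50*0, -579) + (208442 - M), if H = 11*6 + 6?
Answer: 75002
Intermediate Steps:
H = 72 (H = 66 + 6 = 72)
P(R, h) = 72
P(50*0, -579) + (208442 - M) = 72 + (208442 - 1*133512) = 72 + (208442 - 133512) = 72 + 74930 = 75002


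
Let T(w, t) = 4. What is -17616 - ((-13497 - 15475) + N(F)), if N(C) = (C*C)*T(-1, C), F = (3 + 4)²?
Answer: 1752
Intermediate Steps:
F = 49 (F = 7² = 49)
N(C) = 4*C² (N(C) = (C*C)*4 = C²*4 = 4*C²)
-17616 - ((-13497 - 15475) + N(F)) = -17616 - ((-13497 - 15475) + 4*49²) = -17616 - (-28972 + 4*2401) = -17616 - (-28972 + 9604) = -17616 - 1*(-19368) = -17616 + 19368 = 1752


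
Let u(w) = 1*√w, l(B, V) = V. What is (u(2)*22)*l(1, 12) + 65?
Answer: 65 + 264*√2 ≈ 438.35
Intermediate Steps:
u(w) = √w
(u(2)*22)*l(1, 12) + 65 = (√2*22)*12 + 65 = (22*√2)*12 + 65 = 264*√2 + 65 = 65 + 264*√2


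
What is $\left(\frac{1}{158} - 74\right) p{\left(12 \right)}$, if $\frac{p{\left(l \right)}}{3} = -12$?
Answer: $\frac{210438}{79} \approx 2663.8$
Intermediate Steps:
$p{\left(l \right)} = -36$ ($p{\left(l \right)} = 3 \left(-12\right) = -36$)
$\left(\frac{1}{158} - 74\right) p{\left(12 \right)} = \left(\frac{1}{158} - 74\right) \left(-36\right) = \left(- \frac{11691}{158}\right) \left(-36\right) = \frac{210438}{79}$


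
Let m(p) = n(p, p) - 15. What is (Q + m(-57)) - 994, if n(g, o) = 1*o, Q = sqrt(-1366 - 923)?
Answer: -1066 + I*sqrt(2289) ≈ -1066.0 + 47.844*I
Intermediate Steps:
Q = I*sqrt(2289) (Q = sqrt(-2289) = I*sqrt(2289) ≈ 47.844*I)
n(g, o) = o
m(p) = -15 + p (m(p) = p - 15 = -15 + p)
(Q + m(-57)) - 994 = (I*sqrt(2289) + (-15 - 57)) - 994 = (I*sqrt(2289) - 72) - 994 = (-72 + I*sqrt(2289)) - 994 = -1066 + I*sqrt(2289)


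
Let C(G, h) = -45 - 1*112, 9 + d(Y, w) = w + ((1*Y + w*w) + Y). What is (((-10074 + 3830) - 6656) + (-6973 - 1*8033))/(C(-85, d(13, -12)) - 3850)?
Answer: 27906/4007 ≈ 6.9643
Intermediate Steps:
d(Y, w) = -9 + w + w**2 + 2*Y (d(Y, w) = -9 + (w + ((1*Y + w*w) + Y)) = -9 + (w + ((Y + w**2) + Y)) = -9 + (w + (w**2 + 2*Y)) = -9 + (w + w**2 + 2*Y) = -9 + w + w**2 + 2*Y)
C(G, h) = -157 (C(G, h) = -45 - 112 = -157)
(((-10074 + 3830) - 6656) + (-6973 - 1*8033))/(C(-85, d(13, -12)) - 3850) = (((-10074 + 3830) - 6656) + (-6973 - 1*8033))/(-157 - 3850) = ((-6244 - 6656) + (-6973 - 8033))/(-4007) = (-12900 - 15006)*(-1/4007) = -27906*(-1/4007) = 27906/4007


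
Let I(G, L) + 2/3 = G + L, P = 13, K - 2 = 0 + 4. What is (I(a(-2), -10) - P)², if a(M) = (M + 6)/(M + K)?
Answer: 4624/9 ≈ 513.78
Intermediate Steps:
K = 6 (K = 2 + (0 + 4) = 2 + 4 = 6)
a(M) = 1 (a(M) = (M + 6)/(M + 6) = (6 + M)/(6 + M) = 1)
I(G, L) = -⅔ + G + L (I(G, L) = -⅔ + (G + L) = -⅔ + G + L)
(I(a(-2), -10) - P)² = ((-⅔ + 1 - 10) - 1*13)² = (-29/3 - 13)² = (-68/3)² = 4624/9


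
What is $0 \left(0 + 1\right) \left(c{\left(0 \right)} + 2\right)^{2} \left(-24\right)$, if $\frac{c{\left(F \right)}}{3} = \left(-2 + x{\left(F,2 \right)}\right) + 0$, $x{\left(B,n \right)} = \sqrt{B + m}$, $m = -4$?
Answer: $0$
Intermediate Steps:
$x{\left(B,n \right)} = \sqrt{-4 + B}$ ($x{\left(B,n \right)} = \sqrt{B - 4} = \sqrt{-4 + B}$)
$c{\left(F \right)} = -6 + 3 \sqrt{-4 + F}$ ($c{\left(F \right)} = 3 \left(\left(-2 + \sqrt{-4 + F}\right) + 0\right) = 3 \left(-2 + \sqrt{-4 + F}\right) = -6 + 3 \sqrt{-4 + F}$)
$0 \left(0 + 1\right) \left(c{\left(0 \right)} + 2\right)^{2} \left(-24\right) = 0 \left(0 + 1\right) \left(\left(-6 + 3 \sqrt{-4 + 0}\right) + 2\right)^{2} \left(-24\right) = 0 \cdot 1 \left(\left(-6 + 3 \sqrt{-4}\right) + 2\right)^{2} \left(-24\right) = 0 \left(\left(-6 + 3 \cdot 2 i\right) + 2\right)^{2} \left(-24\right) = 0 \left(\left(-6 + 6 i\right) + 2\right)^{2} \left(-24\right) = 0 \left(-4 + 6 i\right)^{2} \left(-24\right) = 0 \left(-24\right) = 0$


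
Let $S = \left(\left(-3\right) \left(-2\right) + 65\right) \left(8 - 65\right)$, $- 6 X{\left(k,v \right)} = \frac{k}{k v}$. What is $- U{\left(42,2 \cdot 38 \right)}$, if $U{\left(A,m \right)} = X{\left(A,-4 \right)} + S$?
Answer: $\frac{97127}{24} \approx 4047.0$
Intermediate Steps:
$X{\left(k,v \right)} = - \frac{1}{6 v}$ ($X{\left(k,v \right)} = - \frac{k \frac{1}{k v}}{6} = - \frac{1}{6 v}$)
$S = -4047$ ($S = \left(6 + 65\right) \left(-57\right) = 71 \left(-57\right) = -4047$)
$U{\left(A,m \right)} = - \frac{97127}{24}$ ($U{\left(A,m \right)} = - \frac{1}{6 \left(-4\right)} - 4047 = \left(- \frac{1}{6}\right) \left(- \frac{1}{4}\right) - 4047 = \frac{1}{24} - 4047 = - \frac{97127}{24}$)
$- U{\left(42,2 \cdot 38 \right)} = \left(-1\right) \left(- \frac{97127}{24}\right) = \frac{97127}{24}$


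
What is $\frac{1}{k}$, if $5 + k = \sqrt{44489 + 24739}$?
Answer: $\frac{5}{69203} + \frac{6 \sqrt{1923}}{69203} \approx 0.0038743$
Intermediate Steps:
$k = -5 + 6 \sqrt{1923}$ ($k = -5 + \sqrt{44489 + 24739} = -5 + \sqrt{69228} = -5 + 6 \sqrt{1923} \approx 258.11$)
$\frac{1}{k} = \frac{1}{-5 + 6 \sqrt{1923}}$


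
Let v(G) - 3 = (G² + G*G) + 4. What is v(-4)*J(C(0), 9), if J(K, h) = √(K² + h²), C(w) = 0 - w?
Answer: 351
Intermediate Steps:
v(G) = 7 + 2*G² (v(G) = 3 + ((G² + G*G) + 4) = 3 + ((G² + G²) + 4) = 3 + (2*G² + 4) = 3 + (4 + 2*G²) = 7 + 2*G²)
C(w) = -w
v(-4)*J(C(0), 9) = (7 + 2*(-4)²)*√((-1*0)² + 9²) = (7 + 2*16)*√(0² + 81) = (7 + 32)*√(0 + 81) = 39*√81 = 39*9 = 351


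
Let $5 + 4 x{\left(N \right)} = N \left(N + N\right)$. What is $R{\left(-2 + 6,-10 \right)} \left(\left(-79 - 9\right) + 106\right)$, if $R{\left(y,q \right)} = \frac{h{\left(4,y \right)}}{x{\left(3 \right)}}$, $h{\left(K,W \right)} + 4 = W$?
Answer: $0$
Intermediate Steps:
$h{\left(K,W \right)} = -4 + W$
$x{\left(N \right)} = - \frac{5}{4} + \frac{N^{2}}{2}$ ($x{\left(N \right)} = - \frac{5}{4} + \frac{N \left(N + N\right)}{4} = - \frac{5}{4} + \frac{N 2 N}{4} = - \frac{5}{4} + \frac{2 N^{2}}{4} = - \frac{5}{4} + \frac{N^{2}}{2}$)
$R{\left(y,q \right)} = - \frac{16}{13} + \frac{4 y}{13}$ ($R{\left(y,q \right)} = \frac{-4 + y}{- \frac{5}{4} + \frac{3^{2}}{2}} = \frac{-4 + y}{- \frac{5}{4} + \frac{1}{2} \cdot 9} = \frac{-4 + y}{- \frac{5}{4} + \frac{9}{2}} = \frac{-4 + y}{\frac{13}{4}} = \left(-4 + y\right) \frac{4}{13} = - \frac{16}{13} + \frac{4 y}{13}$)
$R{\left(-2 + 6,-10 \right)} \left(\left(-79 - 9\right) + 106\right) = \left(- \frac{16}{13} + \frac{4 \left(-2 + 6\right)}{13}\right) \left(\left(-79 - 9\right) + 106\right) = \left(- \frac{16}{13} + \frac{4}{13} \cdot 4\right) \left(-88 + 106\right) = \left(- \frac{16}{13} + \frac{16}{13}\right) 18 = 0 \cdot 18 = 0$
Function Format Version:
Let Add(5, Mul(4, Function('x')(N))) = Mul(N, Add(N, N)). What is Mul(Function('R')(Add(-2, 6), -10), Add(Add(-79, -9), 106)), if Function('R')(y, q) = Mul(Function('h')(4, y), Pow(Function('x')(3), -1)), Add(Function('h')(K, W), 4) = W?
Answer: 0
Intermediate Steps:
Function('h')(K, W) = Add(-4, W)
Function('x')(N) = Add(Rational(-5, 4), Mul(Rational(1, 2), Pow(N, 2))) (Function('x')(N) = Add(Rational(-5, 4), Mul(Rational(1, 4), Mul(N, Add(N, N)))) = Add(Rational(-5, 4), Mul(Rational(1, 4), Mul(N, Mul(2, N)))) = Add(Rational(-5, 4), Mul(Rational(1, 4), Mul(2, Pow(N, 2)))) = Add(Rational(-5, 4), Mul(Rational(1, 2), Pow(N, 2))))
Function('R')(y, q) = Add(Rational(-16, 13), Mul(Rational(4, 13), y)) (Function('R')(y, q) = Mul(Add(-4, y), Pow(Add(Rational(-5, 4), Mul(Rational(1, 2), Pow(3, 2))), -1)) = Mul(Add(-4, y), Pow(Add(Rational(-5, 4), Mul(Rational(1, 2), 9)), -1)) = Mul(Add(-4, y), Pow(Add(Rational(-5, 4), Rational(9, 2)), -1)) = Mul(Add(-4, y), Pow(Rational(13, 4), -1)) = Mul(Add(-4, y), Rational(4, 13)) = Add(Rational(-16, 13), Mul(Rational(4, 13), y)))
Mul(Function('R')(Add(-2, 6), -10), Add(Add(-79, -9), 106)) = Mul(Add(Rational(-16, 13), Mul(Rational(4, 13), Add(-2, 6))), Add(Add(-79, -9), 106)) = Mul(Add(Rational(-16, 13), Mul(Rational(4, 13), 4)), Add(-88, 106)) = Mul(Add(Rational(-16, 13), Rational(16, 13)), 18) = Mul(0, 18) = 0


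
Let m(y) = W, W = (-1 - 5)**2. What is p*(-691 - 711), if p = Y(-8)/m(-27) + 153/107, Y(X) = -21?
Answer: -761987/642 ≈ -1186.9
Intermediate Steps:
W = 36 (W = (-6)**2 = 36)
m(y) = 36
p = 1087/1284 (p = -21/36 + 153/107 = -21*1/36 + 153*(1/107) = -7/12 + 153/107 = 1087/1284 ≈ 0.84657)
p*(-691 - 711) = 1087*(-691 - 711)/1284 = (1087/1284)*(-1402) = -761987/642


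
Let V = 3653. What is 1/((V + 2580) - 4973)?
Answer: 1/1260 ≈ 0.00079365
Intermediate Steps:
1/((V + 2580) - 4973) = 1/((3653 + 2580) - 4973) = 1/(6233 - 4973) = 1/1260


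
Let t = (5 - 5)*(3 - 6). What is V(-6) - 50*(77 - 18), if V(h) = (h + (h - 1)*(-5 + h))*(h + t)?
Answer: -3376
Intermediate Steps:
t = 0 (t = 0*(-3) = 0)
V(h) = h*(h + (-1 + h)*(-5 + h)) (V(h) = (h + (h - 1)*(-5 + h))*(h + 0) = (h + (-1 + h)*(-5 + h))*h = h*(h + (-1 + h)*(-5 + h)))
V(-6) - 50*(77 - 18) = -6*(5 + (-6)² - 5*(-6)) - 50*(77 - 18) = -6*(5 + 36 + 30) - 50*59 = -6*71 - 2950 = -426 - 2950 = -3376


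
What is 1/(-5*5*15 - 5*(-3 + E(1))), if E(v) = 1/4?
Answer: -4/1445 ≈ -0.0027682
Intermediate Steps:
E(v) = 1/4
1/(-5*5*15 - 5*(-3 + E(1))) = 1/(-5*5*15 - 5*(-3 + 1/4)) = 1/(-25*15 - 5*(-11/4)) = 1/(-375 + 55/4) = 1/(-1445/4) = -4/1445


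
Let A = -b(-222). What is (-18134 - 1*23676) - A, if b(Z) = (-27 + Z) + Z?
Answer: -42281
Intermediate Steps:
b(Z) = -27 + 2*Z
A = 471 (A = -(-27 + 2*(-222)) = -(-27 - 444) = -1*(-471) = 471)
(-18134 - 1*23676) - A = (-18134 - 1*23676) - 1*471 = (-18134 - 23676) - 471 = -41810 - 471 = -42281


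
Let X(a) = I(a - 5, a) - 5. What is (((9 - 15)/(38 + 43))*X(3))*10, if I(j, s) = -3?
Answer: 160/27 ≈ 5.9259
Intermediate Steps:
X(a) = -8 (X(a) = -3 - 5 = -8)
(((9 - 15)/(38 + 43))*X(3))*10 = (((9 - 15)/(38 + 43))*(-8))*10 = (-6/81*(-8))*10 = (-6*1/81*(-8))*10 = -2/27*(-8)*10 = (16/27)*10 = 160/27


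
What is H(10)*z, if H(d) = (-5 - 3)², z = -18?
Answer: -1152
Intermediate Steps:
H(d) = 64 (H(d) = (-8)² = 64)
H(10)*z = 64*(-18) = -1152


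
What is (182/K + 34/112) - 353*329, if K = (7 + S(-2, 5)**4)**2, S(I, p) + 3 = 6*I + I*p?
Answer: -62025910311542783/534076757984 ≈ -1.1614e+5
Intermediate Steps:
S(I, p) = -3 + 6*I + I*p (S(I, p) = -3 + (6*I + I*p) = -3 + 6*I + I*p)
K = 152593359424 (K = (7 + (-3 + 6*(-2) - 2*5)**4)**2 = (7 + (-3 - 12 - 10)**4)**2 = (7 + (-25)**4)**2 = (7 + 390625)**2 = 390632**2 = 152593359424)
(182/K + 34/112) - 353*329 = (182/152593359424 + 34/112) - 353*329 = (182*(1/152593359424) + 34*(1/112)) - 116137 = (91/76296679712 + 17/56) - 116137 = 162130445025/534076757984 - 116137 = -62025910311542783/534076757984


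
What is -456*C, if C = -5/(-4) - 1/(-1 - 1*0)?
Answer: -1026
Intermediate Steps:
C = 9/4 (C = -5*(-1/4) - 1/(-1 + 0) = 5/4 - 1/(-1) = 5/4 - 1*(-1) = 5/4 + 1 = 9/4 ≈ 2.2500)
-456*C = -456*9/4 = -1026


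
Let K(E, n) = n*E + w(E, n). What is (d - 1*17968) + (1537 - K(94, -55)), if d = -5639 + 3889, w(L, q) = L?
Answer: -13105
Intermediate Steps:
K(E, n) = E + E*n (K(E, n) = n*E + E = E*n + E = E + E*n)
d = -1750
(d - 1*17968) + (1537 - K(94, -55)) = (-1750 - 1*17968) + (1537 - 94*(1 - 55)) = (-1750 - 17968) + (1537 - 94*(-54)) = -19718 + (1537 - 1*(-5076)) = -19718 + (1537 + 5076) = -19718 + 6613 = -13105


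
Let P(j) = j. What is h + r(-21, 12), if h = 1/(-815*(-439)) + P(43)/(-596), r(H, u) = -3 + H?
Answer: -5133140799/213239860 ≈ -24.072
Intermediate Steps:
h = -15384159/213239860 (h = 1/(-815*(-439)) + 43/(-596) = -1/815*(-1/439) + 43*(-1/596) = 1/357785 - 43/596 = -15384159/213239860 ≈ -0.072145)
h + r(-21, 12) = -15384159/213239860 + (-3 - 21) = -15384159/213239860 - 24 = -5133140799/213239860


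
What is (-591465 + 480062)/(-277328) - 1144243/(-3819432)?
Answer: 92853350725/132404429712 ≈ 0.70129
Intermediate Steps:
(-591465 + 480062)/(-277328) - 1144243/(-3819432) = -111403*(-1/277328) - 1144243*(-1/3819432) = 111403/277328 + 1144243/3819432 = 92853350725/132404429712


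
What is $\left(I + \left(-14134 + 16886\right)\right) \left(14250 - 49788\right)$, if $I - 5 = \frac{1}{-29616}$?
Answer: $- \frac{483620715053}{4936} \approx -9.7978 \cdot 10^{7}$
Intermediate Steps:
$I = \frac{148079}{29616}$ ($I = 5 + \frac{1}{-29616} = 5 - \frac{1}{29616} = \frac{148079}{29616} \approx 5.0$)
$\left(I + \left(-14134 + 16886\right)\right) \left(14250 - 49788\right) = \left(\frac{148079}{29616} + \left(-14134 + 16886\right)\right) \left(14250 - 49788\right) = \left(\frac{148079}{29616} + 2752\right) \left(-35538\right) = \frac{81651311}{29616} \left(-35538\right) = - \frac{483620715053}{4936}$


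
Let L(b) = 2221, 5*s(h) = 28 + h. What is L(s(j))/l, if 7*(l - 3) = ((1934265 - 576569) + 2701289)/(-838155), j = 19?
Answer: 124102817/128974 ≈ 962.23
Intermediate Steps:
s(h) = 28/5 + h/5 (s(h) = (28 + h)/5 = 28/5 + h/5)
l = 128974/55877 (l = 3 + (((1934265 - 576569) + 2701289)/(-838155))/7 = 3 + ((1357696 + 2701289)*(-1/838155))/7 = 3 + (4058985*(-1/838155))/7 = 3 + (⅐)*(-270599/55877) = 3 - 38657/55877 = 128974/55877 ≈ 2.3082)
L(s(j))/l = 2221/(128974/55877) = 2221*(55877/128974) = 124102817/128974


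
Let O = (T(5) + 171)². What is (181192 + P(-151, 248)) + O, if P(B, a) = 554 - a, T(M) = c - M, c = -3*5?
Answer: 204299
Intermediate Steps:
c = -15
T(M) = -15 - M
O = 22801 (O = ((-15 - 1*5) + 171)² = ((-15 - 5) + 171)² = (-20 + 171)² = 151² = 22801)
(181192 + P(-151, 248)) + O = (181192 + (554 - 1*248)) + 22801 = (181192 + (554 - 248)) + 22801 = (181192 + 306) + 22801 = 181498 + 22801 = 204299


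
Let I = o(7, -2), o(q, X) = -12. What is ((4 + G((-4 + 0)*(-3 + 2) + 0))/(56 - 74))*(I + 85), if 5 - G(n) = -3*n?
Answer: -511/6 ≈ -85.167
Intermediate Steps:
I = -12
G(n) = 5 + 3*n (G(n) = 5 - (-3)*n = 5 + 3*n)
((4 + G((-4 + 0)*(-3 + 2) + 0))/(56 - 74))*(I + 85) = ((4 + (5 + 3*((-4 + 0)*(-3 + 2) + 0)))/(56 - 74))*(-12 + 85) = ((4 + (5 + 3*(-4*(-1) + 0)))/(-18))*73 = ((4 + (5 + 3*(4 + 0)))*(-1/18))*73 = ((4 + (5 + 3*4))*(-1/18))*73 = ((4 + (5 + 12))*(-1/18))*73 = ((4 + 17)*(-1/18))*73 = (21*(-1/18))*73 = -7/6*73 = -511/6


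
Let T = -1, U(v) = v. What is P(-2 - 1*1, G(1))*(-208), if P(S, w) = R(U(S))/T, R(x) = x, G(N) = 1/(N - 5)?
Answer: -624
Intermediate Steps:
G(N) = 1/(-5 + N)
P(S, w) = -S (P(S, w) = S/(-1) = S*(-1) = -S)
P(-2 - 1*1, G(1))*(-208) = -(-2 - 1*1)*(-208) = -(-2 - 1)*(-208) = -1*(-3)*(-208) = 3*(-208) = -624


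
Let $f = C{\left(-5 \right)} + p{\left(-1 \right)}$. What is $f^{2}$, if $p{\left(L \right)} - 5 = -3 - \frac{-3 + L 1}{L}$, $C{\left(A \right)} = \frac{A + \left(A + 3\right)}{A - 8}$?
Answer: $\frac{361}{169} \approx 2.1361$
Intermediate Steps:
$C{\left(A \right)} = \frac{3 + 2 A}{-8 + A}$ ($C{\left(A \right)} = \frac{A + \left(3 + A\right)}{-8 + A} = \frac{3 + 2 A}{-8 + A}$)
$p{\left(L \right)} = 2 - \frac{-3 + L}{L}$ ($p{\left(L \right)} = 5 - \left(3 + \frac{-3 + L 1}{L}\right) = 5 - \left(3 + \frac{-3 + L}{L}\right) = 2 - \frac{-3 + L}{L}$)
$f = - \frac{19}{13}$ ($f = \frac{3 + 2 \left(-5\right)}{-8 - 5} + \frac{3 - 1}{-1} = \frac{3 - 10}{-13} - 2 = \left(- \frac{1}{13}\right) \left(-7\right) - 2 = \frac{7}{13} - 2 = - \frac{19}{13} \approx -1.4615$)
$f^{2} = \left(- \frac{19}{13}\right)^{2} = \frac{361}{169}$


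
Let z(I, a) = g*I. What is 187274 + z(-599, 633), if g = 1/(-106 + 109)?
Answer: 561223/3 ≈ 1.8707e+5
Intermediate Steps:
g = ⅓ (g = 1/3 = ⅓ ≈ 0.33333)
z(I, a) = I/3
187274 + z(-599, 633) = 187274 + (⅓)*(-599) = 187274 - 599/3 = 561223/3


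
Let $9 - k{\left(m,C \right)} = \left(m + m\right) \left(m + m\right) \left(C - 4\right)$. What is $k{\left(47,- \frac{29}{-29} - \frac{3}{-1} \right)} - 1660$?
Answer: $-1651$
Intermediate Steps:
$k{\left(m,C \right)} = 9 - 4 m^{2} \left(-4 + C\right)$ ($k{\left(m,C \right)} = 9 - \left(m + m\right) \left(m + m\right) \left(C - 4\right) = 9 - 2 m 2 m \left(-4 + C\right) = 9 - 4 m^{2} \left(-4 + C\right)$)
$k{\left(47,- \frac{29}{-29} - \frac{3}{-1} \right)} - 1660 = \left(9 + 16 \cdot 47^{2} - 4 \left(- \frac{29}{-29} - \frac{3}{-1}\right) 47^{2}\right) - 1660 = \left(9 + 16 \cdot 2209 - 4 \left(\left(-29\right) \left(- \frac{1}{29}\right) - -3\right) 2209\right) - 1660 = \left(9 + 35344 - 4 \left(1 + 3\right) 2209\right) - 1660 = \left(9 + 35344 - 16 \cdot 2209\right) - 1660 = \left(9 + 35344 - 35344\right) - 1660 = 9 - 1660 = -1651$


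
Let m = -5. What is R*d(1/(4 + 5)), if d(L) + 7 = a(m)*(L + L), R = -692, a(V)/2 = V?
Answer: 57436/9 ≈ 6381.8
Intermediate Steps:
a(V) = 2*V
d(L) = -7 - 20*L (d(L) = -7 + (2*(-5))*(L + L) = -7 - 20*L)
R*d(1/(4 + 5)) = -692*(-7 - 20/(4 + 5)) = -692*(-7 - 20/9) = -692*(-83/9) = 57436/9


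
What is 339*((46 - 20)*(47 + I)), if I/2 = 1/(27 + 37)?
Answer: 6632535/16 ≈ 4.1453e+5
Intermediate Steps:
I = 1/32 (I = 2/(27 + 37) = 2/64 = 2*(1/64) = 1/32 ≈ 0.031250)
339*((46 - 20)*(47 + I)) = 339*((46 - 20)*(47 + 1/32)) = 339*(26*(1505/32)) = 339*(19565/16) = 6632535/16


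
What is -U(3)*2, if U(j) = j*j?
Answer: -18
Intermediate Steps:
U(j) = j²
-U(3)*2 = -1*3²*2 = -1*9*2 = -9*2 = -18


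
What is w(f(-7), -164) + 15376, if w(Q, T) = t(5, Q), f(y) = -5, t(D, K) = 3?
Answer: 15379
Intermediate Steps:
w(Q, T) = 3
w(f(-7), -164) + 15376 = 3 + 15376 = 15379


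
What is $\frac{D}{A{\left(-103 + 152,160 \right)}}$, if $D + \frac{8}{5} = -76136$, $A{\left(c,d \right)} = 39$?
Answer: $- \frac{126896}{65} \approx -1952.2$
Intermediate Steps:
$D = - \frac{380688}{5}$ ($D = - \frac{8}{5} - 76136 = - \frac{380688}{5} \approx -76138.0$)
$\frac{D}{A{\left(-103 + 152,160 \right)}} = - \frac{380688}{5 \cdot 39} = \left(- \frac{380688}{5}\right) \frac{1}{39} = - \frac{126896}{65}$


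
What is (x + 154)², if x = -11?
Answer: 20449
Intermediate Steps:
(x + 154)² = (-11 + 154)² = 143² = 20449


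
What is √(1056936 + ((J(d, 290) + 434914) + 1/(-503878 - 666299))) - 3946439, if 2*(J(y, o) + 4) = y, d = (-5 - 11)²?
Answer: -3946439 + √2042981201132203269/1170177 ≈ -3.9452e+6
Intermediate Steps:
d = 256 (d = (-16)² = 256)
J(y, o) = -4 + y/2
√(1056936 + ((J(d, 290) + 434914) + 1/(-503878 - 666299))) - 3946439 = √(1056936 + (((-4 + (½)*256) + 434914) + 1/(-503878 - 666299))) - 3946439 = √(1056936 + (((-4 + 128) + 434914) + 1/(-1170177))) - 3946439 = √(1056936 + ((124 + 434914) - 1/1170177)) - 3946439 = √(1056936 + (435038 - 1/1170177)) - 3946439 = √(1056936 + 509071461725/1170177) - 3946439 = √(1745873659397/1170177) - 3946439 = √2042981201132203269/1170177 - 3946439 = -3946439 + √2042981201132203269/1170177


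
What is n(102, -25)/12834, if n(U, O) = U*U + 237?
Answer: 3547/4278 ≈ 0.82913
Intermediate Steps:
n(U, O) = 237 + U² (n(U, O) = U² + 237 = 237 + U²)
n(102, -25)/12834 = (237 + 102²)/12834 = (237 + 10404)*(1/12834) = 10641*(1/12834) = 3547/4278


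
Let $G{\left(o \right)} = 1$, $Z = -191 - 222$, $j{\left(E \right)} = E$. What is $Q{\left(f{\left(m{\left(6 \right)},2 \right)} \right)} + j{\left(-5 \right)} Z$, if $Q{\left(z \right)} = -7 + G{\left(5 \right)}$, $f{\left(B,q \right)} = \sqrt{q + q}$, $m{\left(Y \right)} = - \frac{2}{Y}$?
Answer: $2059$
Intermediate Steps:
$f{\left(B,q \right)} = \sqrt{2} \sqrt{q}$ ($f{\left(B,q \right)} = \sqrt{2 q} = \sqrt{2} \sqrt{q}$)
$Z = -413$
$Q{\left(z \right)} = -6$ ($Q{\left(z \right)} = -7 + 1 = -6$)
$Q{\left(f{\left(m{\left(6 \right)},2 \right)} \right)} + j{\left(-5 \right)} Z = -6 - -2065 = -6 + 2065 = 2059$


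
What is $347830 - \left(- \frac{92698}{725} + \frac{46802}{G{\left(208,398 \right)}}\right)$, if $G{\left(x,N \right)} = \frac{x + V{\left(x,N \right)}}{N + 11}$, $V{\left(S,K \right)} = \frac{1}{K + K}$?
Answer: $\frac{30721141648112}{120037525} \approx 2.5593 \cdot 10^{5}$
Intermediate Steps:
$V{\left(S,K \right)} = \frac{1}{2 K}$
$G{\left(x,N \right)} = \frac{x + \frac{1}{2 N}}{11 + N}$ ($G{\left(x,N \right)} = \frac{x + \frac{1}{2 N}}{N + 11} = \frac{x + \frac{1}{2 N}}{11 + N}$)
$347830 - \left(- \frac{92698}{725} + \frac{46802}{G{\left(208,398 \right)}}\right) = 347830 - \left(- \frac{92698}{725} + 46802 \frac{398 \left(11 + 398\right)}{\frac{1}{2} + 398 \cdot 208}\right) = 347830 - \left(- \frac{92698}{725} + \frac{46802}{\frac{1}{398} \cdot \frac{1}{409} \left(\frac{1}{2} + 82784\right)}\right) = 347830 + \left(\frac{92698}{725} - \frac{46802}{\frac{1}{398} \cdot \frac{1}{409} \cdot \frac{165569}{2}}\right) = 347830 + \left(\frac{92698}{725} - \frac{46802}{\frac{165569}{325564}}\right) = 347830 + \left(\frac{92698}{725} - \frac{15237046328}{165569}\right) = 347830 - \frac{11031510672638}{120037525} = \frac{30721141648112}{120037525}$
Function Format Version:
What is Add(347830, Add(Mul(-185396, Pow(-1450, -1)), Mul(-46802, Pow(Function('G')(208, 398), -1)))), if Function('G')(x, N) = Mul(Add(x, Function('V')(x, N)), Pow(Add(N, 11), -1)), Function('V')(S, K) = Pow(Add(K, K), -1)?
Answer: Rational(30721141648112, 120037525) ≈ 2.5593e+5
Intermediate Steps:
Function('V')(S, K) = Mul(Rational(1, 2), Pow(K, -1)) (Function('V')(S, K) = Pow(Mul(2, K), -1) = Mul(Rational(1, 2), Pow(K, -1)))
Function('G')(x, N) = Mul(Pow(Add(11, N), -1), Add(x, Mul(Rational(1, 2), Pow(N, -1)))) (Function('G')(x, N) = Mul(Add(x, Mul(Rational(1, 2), Pow(N, -1))), Pow(Add(N, 11), -1)) = Mul(Add(x, Mul(Rational(1, 2), Pow(N, -1))), Pow(Add(11, N), -1)) = Mul(Pow(Add(11, N), -1), Add(x, Mul(Rational(1, 2), Pow(N, -1)))))
Add(347830, Add(Mul(-185396, Pow(-1450, -1)), Mul(-46802, Pow(Function('G')(208, 398), -1)))) = Add(347830, Add(Mul(-185396, Pow(-1450, -1)), Mul(-46802, Pow(Mul(Pow(398, -1), Pow(Add(11, 398), -1), Add(Rational(1, 2), Mul(398, 208))), -1)))) = Add(347830, Add(Mul(-185396, Rational(-1, 1450)), Mul(-46802, Pow(Mul(Rational(1, 398), Pow(409, -1), Add(Rational(1, 2), 82784)), -1)))) = Add(347830, Add(Rational(92698, 725), Mul(-46802, Pow(Mul(Rational(1, 398), Rational(1, 409), Rational(165569, 2)), -1)))) = Add(347830, Add(Rational(92698, 725), Mul(-46802, Pow(Rational(165569, 325564), -1)))) = Add(347830, Add(Rational(92698, 725), Mul(-46802, Rational(325564, 165569)))) = Add(347830, Add(Rational(92698, 725), Rational(-15237046328, 165569))) = Add(347830, Rational(-11031510672638, 120037525)) = Rational(30721141648112, 120037525)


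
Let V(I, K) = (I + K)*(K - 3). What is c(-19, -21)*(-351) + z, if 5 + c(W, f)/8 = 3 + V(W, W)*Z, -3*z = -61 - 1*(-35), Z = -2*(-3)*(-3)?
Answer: 126781226/3 ≈ 4.2260e+7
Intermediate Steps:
Z = -18 (Z = 6*(-3) = -18)
z = 26/3 (z = -(-61 - 1*(-35))/3 = -(-61 + 35)/3 = -⅓*(-26) = 26/3 ≈ 8.6667)
V(I, K) = (-3 + K)*(I + K) (V(I, K) = (I + K)*(-3 + K) = (-3 + K)*(I + K))
c(W, f) = -16 - 288*W² + 864*W (c(W, f) = -40 + 8*(3 + (W² - 3*W - 3*W + W*W)*(-18)) = -40 + 8*(3 + (W² - 3*W - 3*W + W²)*(-18)) = -40 + 8*(3 + (-6*W + 2*W²)*(-18)) = -40 + 8*(3 + (-36*W² + 108*W)) = -40 + 8*(3 - 36*W² + 108*W) = -40 + (24 - 288*W² + 864*W) = -16 - 288*W² + 864*W)
c(-19, -21)*(-351) + z = (-16 - 288*(-19)² + 864*(-19))*(-351) + 26/3 = (-16 - 288*361 - 16416)*(-351) + 26/3 = (-16 - 103968 - 16416)*(-351) + 26/3 = -120400*(-351) + 26/3 = 42260400 + 26/3 = 126781226/3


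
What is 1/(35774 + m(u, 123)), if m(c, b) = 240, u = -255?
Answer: 1/36014 ≈ 2.7767e-5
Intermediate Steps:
1/(35774 + m(u, 123)) = 1/(35774 + 240) = 1/36014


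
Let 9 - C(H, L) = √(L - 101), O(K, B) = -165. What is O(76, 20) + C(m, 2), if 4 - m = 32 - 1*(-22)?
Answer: -156 - 3*I*√11 ≈ -156.0 - 9.9499*I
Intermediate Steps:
m = -50 (m = 4 - (32 - 1*(-22)) = 4 - (32 + 22) = 4 - 1*54 = 4 - 54 = -50)
C(H, L) = 9 - √(-101 + L) (C(H, L) = 9 - √(L - 101) = 9 - √(-101 + L))
O(76, 20) + C(m, 2) = -165 + (9 - √(-101 + 2)) = -165 + (9 - √(-99)) = -165 + (9 - 3*I*√11) = -156 - 3*I*√11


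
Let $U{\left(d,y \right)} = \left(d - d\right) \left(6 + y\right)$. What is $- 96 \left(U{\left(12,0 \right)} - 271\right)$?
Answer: $26016$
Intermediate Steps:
$U{\left(d,y \right)} = 0$ ($U{\left(d,y \right)} = 0 \left(6 + y\right) = 0$)
$- 96 \left(U{\left(12,0 \right)} - 271\right) = - 96 \left(0 - 271\right) = \left(-96\right) \left(-271\right) = 26016$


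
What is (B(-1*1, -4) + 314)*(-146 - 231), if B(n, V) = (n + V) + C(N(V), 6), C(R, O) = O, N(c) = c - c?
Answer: -118755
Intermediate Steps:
N(c) = 0
B(n, V) = 6 + V + n (B(n, V) = (n + V) + 6 = (V + n) + 6 = 6 + V + n)
(B(-1*1, -4) + 314)*(-146 - 231) = ((6 - 4 - 1*1) + 314)*(-146 - 231) = ((6 - 4 - 1) + 314)*(-377) = (1 + 314)*(-377) = 315*(-377) = -118755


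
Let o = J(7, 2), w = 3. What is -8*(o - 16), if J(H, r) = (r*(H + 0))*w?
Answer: -208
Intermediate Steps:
J(H, r) = 3*H*r (J(H, r) = (r*(H + 0))*3 = (r*H)*3 = (H*r)*3 = 3*H*r)
o = 42 (o = 3*7*2 = 42)
-8*(o - 16) = -8*(42 - 16) = -8*26 = -208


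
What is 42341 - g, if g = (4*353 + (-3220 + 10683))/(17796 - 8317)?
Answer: 401341464/9479 ≈ 42340.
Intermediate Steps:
g = 8875/9479 (g = (1412 + 7463)/9479 = 8875*(1/9479) = 8875/9479 ≈ 0.93628)
42341 - g = 42341 - 1*8875/9479 = 42341 - 8875/9479 = 401341464/9479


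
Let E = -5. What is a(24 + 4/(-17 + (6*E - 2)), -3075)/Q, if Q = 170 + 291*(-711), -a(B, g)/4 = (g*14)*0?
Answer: 0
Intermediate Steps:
a(B, g) = 0 (a(B, g) = -4*g*14*0 = -4*14*g*0 = -4*0 = 0)
Q = -206731 (Q = 170 - 206901 = -206731)
a(24 + 4/(-17 + (6*E - 2)), -3075)/Q = 0/(-206731) = 0*(-1/206731) = 0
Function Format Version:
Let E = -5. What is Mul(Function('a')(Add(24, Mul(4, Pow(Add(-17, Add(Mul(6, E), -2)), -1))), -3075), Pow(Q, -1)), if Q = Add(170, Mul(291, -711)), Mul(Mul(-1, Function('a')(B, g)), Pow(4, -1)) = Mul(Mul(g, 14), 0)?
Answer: 0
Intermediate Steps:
Function('a')(B, g) = 0 (Function('a')(B, g) = Mul(-4, Mul(Mul(g, 14), 0)) = Mul(-4, Mul(Mul(14, g), 0)) = Mul(-4, 0) = 0)
Q = -206731 (Q = Add(170, -206901) = -206731)
Mul(Function('a')(Add(24, Mul(4, Pow(Add(-17, Add(Mul(6, E), -2)), -1))), -3075), Pow(Q, -1)) = Mul(0, Pow(-206731, -1)) = Mul(0, Rational(-1, 206731)) = 0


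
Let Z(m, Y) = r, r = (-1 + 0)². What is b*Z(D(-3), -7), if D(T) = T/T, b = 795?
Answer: 795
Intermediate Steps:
D(T) = 1
r = 1 (r = (-1)² = 1)
Z(m, Y) = 1
b*Z(D(-3), -7) = 795*1 = 795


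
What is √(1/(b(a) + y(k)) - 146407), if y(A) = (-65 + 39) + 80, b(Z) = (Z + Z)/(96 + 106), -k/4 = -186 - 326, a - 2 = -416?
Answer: I*√25826191265/420 ≈ 382.63*I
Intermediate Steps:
a = -414 (a = 2 - 416 = -414)
k = 2048 (k = -4*(-186 - 326) = -4*(-512) = 2048)
b(Z) = Z/101 (b(Z) = (2*Z)/202 = (2*Z)*(1/202) = Z/101)
y(A) = 54 (y(A) = -26 + 80 = 54)
√(1/(b(a) + y(k)) - 146407) = √(1/((1/101)*(-414) + 54) - 146407) = √(1/(-414/101 + 54) - 146407) = √(1/(5040/101) - 146407) = √(101/5040 - 146407) = √(-737891179/5040) = I*√25826191265/420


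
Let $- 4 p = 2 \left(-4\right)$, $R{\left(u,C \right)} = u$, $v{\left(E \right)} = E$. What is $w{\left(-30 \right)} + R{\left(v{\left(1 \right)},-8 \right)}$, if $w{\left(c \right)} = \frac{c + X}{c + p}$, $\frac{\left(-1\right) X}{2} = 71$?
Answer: $\frac{50}{7} \approx 7.1429$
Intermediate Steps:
$X = -142$ ($X = \left(-2\right) 71 = -142$)
$p = 2$ ($p = - \frac{2 \left(-4\right)}{4} = \left(- \frac{1}{4}\right) \left(-8\right) = 2$)
$w{\left(c \right)} = \frac{-142 + c}{2 + c}$ ($w{\left(c \right)} = \frac{c - 142}{c + 2} = \frac{-142 + c}{2 + c}$)
$w{\left(-30 \right)} + R{\left(v{\left(1 \right)},-8 \right)} = \frac{-142 - 30}{2 - 30} + 1 = \frac{1}{-28} \left(-172\right) + 1 = \left(- \frac{1}{28}\right) \left(-172\right) + 1 = \frac{43}{7} + 1 = \frac{50}{7}$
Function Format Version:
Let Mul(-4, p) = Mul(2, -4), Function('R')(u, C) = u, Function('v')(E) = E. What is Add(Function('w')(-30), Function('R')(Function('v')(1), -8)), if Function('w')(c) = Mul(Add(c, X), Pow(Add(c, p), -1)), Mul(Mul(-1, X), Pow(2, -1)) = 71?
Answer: Rational(50, 7) ≈ 7.1429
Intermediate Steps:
X = -142 (X = Mul(-2, 71) = -142)
p = 2 (p = Mul(Rational(-1, 4), Mul(2, -4)) = Mul(Rational(-1, 4), -8) = 2)
Function('w')(c) = Mul(Pow(Add(2, c), -1), Add(-142, c)) (Function('w')(c) = Mul(Add(c, -142), Pow(Add(c, 2), -1)) = Mul(Add(-142, c), Pow(Add(2, c), -1)) = Mul(Pow(Add(2, c), -1), Add(-142, c)))
Add(Function('w')(-30), Function('R')(Function('v')(1), -8)) = Add(Mul(Pow(Add(2, -30), -1), Add(-142, -30)), 1) = Add(Mul(Pow(-28, -1), -172), 1) = Add(Mul(Rational(-1, 28), -172), 1) = Add(Rational(43, 7), 1) = Rational(50, 7)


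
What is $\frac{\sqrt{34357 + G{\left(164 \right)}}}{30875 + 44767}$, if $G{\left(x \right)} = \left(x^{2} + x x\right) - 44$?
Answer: $\frac{\sqrt{88105}}{75642} \approx 0.0039241$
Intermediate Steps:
$G{\left(x \right)} = -44 + 2 x^{2}$ ($G{\left(x \right)} = \left(x^{2} + x^{2}\right) - 44 = 2 x^{2} - 44 = -44 + 2 x^{2}$)
$\frac{\sqrt{34357 + G{\left(164 \right)}}}{30875 + 44767} = \frac{\sqrt{34357 - \left(44 - 2 \cdot 164^{2}\right)}}{30875 + 44767} = \frac{\sqrt{34357 + \left(-44 + 2 \cdot 26896\right)}}{75642} = \sqrt{34357 + \left(-44 + 53792\right)} \frac{1}{75642} = \sqrt{34357 + 53748} \cdot \frac{1}{75642} = \sqrt{88105} \cdot \frac{1}{75642} = \frac{\sqrt{88105}}{75642}$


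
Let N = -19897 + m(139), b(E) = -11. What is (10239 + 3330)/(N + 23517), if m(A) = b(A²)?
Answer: 4523/1203 ≈ 3.7598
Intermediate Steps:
m(A) = -11
N = -19908 (N = -19897 - 11 = -19908)
(10239 + 3330)/(N + 23517) = (10239 + 3330)/(-19908 + 23517) = 13569/3609 = 13569*(1/3609) = 4523/1203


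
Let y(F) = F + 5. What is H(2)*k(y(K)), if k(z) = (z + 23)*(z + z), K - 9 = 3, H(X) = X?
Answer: 2720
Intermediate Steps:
K = 12 (K = 9 + 3 = 12)
y(F) = 5 + F
k(z) = 2*z*(23 + z) (k(z) = (23 + z)*(2*z) = 2*z*(23 + z))
H(2)*k(y(K)) = 2*(2*(5 + 12)*(23 + (5 + 12))) = 2*(2*17*(23 + 17)) = 2*(2*17*40) = 2*1360 = 2720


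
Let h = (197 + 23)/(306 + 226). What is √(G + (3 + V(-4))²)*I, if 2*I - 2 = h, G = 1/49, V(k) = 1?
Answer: 321*√785/1862 ≈ 4.8301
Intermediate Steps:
G = 1/49 ≈ 0.020408
h = 55/133 (h = 220/532 = 220*(1/532) = 55/133 ≈ 0.41353)
I = 321/266 (I = 1 + (½)*(55/133) = 1 + 55/266 = 321/266 ≈ 1.2068)
√(G + (3 + V(-4))²)*I = √(1/49 + (3 + 1)²)*(321/266) = √(1/49 + 4²)*(321/266) = √(1/49 + 16)*(321/266) = √(785/49)*(321/266) = (√785/7)*(321/266) = 321*√785/1862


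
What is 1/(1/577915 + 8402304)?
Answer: 577915/4855817516161 ≈ 1.1901e-7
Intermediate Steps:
1/(1/577915 + 8402304) = 1/(4855817516161/577915) = 577915/4855817516161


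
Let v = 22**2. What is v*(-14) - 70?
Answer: -6846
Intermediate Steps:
v = 484
v*(-14) - 70 = 484*(-14) - 70 = -6776 - 70 = -6846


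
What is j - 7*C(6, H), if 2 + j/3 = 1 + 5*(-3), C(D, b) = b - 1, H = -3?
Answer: -20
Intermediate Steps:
C(D, b) = -1 + b
j = -48 (j = -6 + 3*(1 + 5*(-3)) = -6 + 3*(1 - 15) = -6 + 3*(-14) = -6 - 42 = -48)
j - 7*C(6, H) = -48 - 7*(-1 - 3) = -48 - 7*(-4) = -48 + 28 = -20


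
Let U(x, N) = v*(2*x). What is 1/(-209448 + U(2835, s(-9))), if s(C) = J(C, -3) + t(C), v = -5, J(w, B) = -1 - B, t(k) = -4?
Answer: -1/237798 ≈ -4.2052e-6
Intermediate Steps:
s(C) = -2 (s(C) = (-1 - 1*(-3)) - 4 = (-1 + 3) - 4 = 2 - 4 = -2)
U(x, N) = -10*x
1/(-209448 + U(2835, s(-9))) = 1/(-209448 - 10*2835) = 1/(-209448 - 28350) = 1/(-237798) = -1/237798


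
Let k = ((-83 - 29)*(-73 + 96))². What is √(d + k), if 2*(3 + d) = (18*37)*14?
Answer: √6640435 ≈ 2576.9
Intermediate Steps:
k = 6635776 (k = (-112*23)² = (-2576)² = 6635776)
d = 4659 (d = -3 + ((18*37)*14)/2 = -3 + (666*14)/2 = -3 + (½)*9324 = -3 + 4662 = 4659)
√(d + k) = √(4659 + 6635776) = √6640435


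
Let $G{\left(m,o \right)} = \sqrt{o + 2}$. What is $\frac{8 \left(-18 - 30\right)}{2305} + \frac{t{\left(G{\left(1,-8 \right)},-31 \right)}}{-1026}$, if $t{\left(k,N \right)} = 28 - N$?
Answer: $- \frac{529979}{2364930} \approx -0.2241$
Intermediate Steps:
$G{\left(m,o \right)} = \sqrt{2 + o}$
$\frac{8 \left(-18 - 30\right)}{2305} + \frac{t{\left(G{\left(1,-8 \right)},-31 \right)}}{-1026} = \frac{8 \left(-18 - 30\right)}{2305} + \frac{28 - -31}{-1026} = 8 \left(-48\right) \frac{1}{2305} + \left(28 + 31\right) \left(- \frac{1}{1026}\right) = \left(-384\right) \frac{1}{2305} + 59 \left(- \frac{1}{1026}\right) = - \frac{384}{2305} - \frac{59}{1026} = - \frac{529979}{2364930}$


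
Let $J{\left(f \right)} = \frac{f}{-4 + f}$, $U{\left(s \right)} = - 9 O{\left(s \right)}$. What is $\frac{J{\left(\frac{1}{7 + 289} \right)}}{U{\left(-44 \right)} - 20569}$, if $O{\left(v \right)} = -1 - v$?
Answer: $\frac{1}{24790948} \approx 4.0337 \cdot 10^{-8}$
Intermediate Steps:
$U{\left(s \right)} = 9 + 9 s$ ($U{\left(s \right)} = - 9 \left(-1 - s\right) = 9 + 9 s$)
$J{\left(f \right)} = \frac{f}{-4 + f}$
$\frac{J{\left(\frac{1}{7 + 289} \right)}}{U{\left(-44 \right)} - 20569} = \frac{\frac{1}{7 + 289} \frac{1}{-4 + \frac{1}{7 + 289}}}{\left(9 + 9 \left(-44\right)\right) - 20569} = \frac{\frac{1}{296} \frac{1}{-4 + \frac{1}{296}}}{\left(9 - 396\right) - 20569} = \frac{\frac{1}{296} \frac{1}{-4 + \frac{1}{296}}}{-387 - 20569} = \frac{\frac{1}{296} \frac{1}{- \frac{1183}{296}}}{-20956} = \frac{1}{296} \left(- \frac{296}{1183}\right) \left(- \frac{1}{20956}\right) = \left(- \frac{1}{1183}\right) \left(- \frac{1}{20956}\right) = \frac{1}{24790948}$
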